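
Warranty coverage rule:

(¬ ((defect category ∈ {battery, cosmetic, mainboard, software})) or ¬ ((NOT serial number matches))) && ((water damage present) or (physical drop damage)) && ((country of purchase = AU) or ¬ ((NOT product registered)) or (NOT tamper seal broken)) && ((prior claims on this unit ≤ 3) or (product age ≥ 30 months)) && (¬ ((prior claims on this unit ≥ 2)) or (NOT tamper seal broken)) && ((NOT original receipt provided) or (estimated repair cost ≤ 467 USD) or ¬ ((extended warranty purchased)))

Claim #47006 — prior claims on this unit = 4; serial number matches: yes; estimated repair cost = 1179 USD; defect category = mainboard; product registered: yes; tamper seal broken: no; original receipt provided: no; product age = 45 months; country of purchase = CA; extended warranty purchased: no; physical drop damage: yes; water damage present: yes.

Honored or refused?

Atomic conditions:
  defect category ∈ {battery, cosmetic, mainboard, software}: mainboard is in the set → true
  NOT serial number matches: yes → false
  water damage present: yes → true
  physical drop damage: yes → true
  country of purchase = AU: CA == AU is false
  NOT product registered: yes → false
  NOT tamper seal broken: no → true
  prior claims on this unit ≤ 3: 4 ≤ 3 is false
  product age ≥ 30 months: 45 ≥ 30 is true
  prior claims on this unit ≥ 2: 4 ≥ 2 is true
  NOT original receipt provided: no → true
  estimated repair cost ≤ 467 USD: 1179 ≤ 467 is false
  extended warranty purchased: no → false
Combine:
[1.1] NOT true = false
[1.2] NOT false = true
[1] false OR true = true
[2] true OR true = true
[3.2] NOT false = true
[3] false OR true OR true = true
[4] false OR true = true
[5.1] NOT true = false
[5] false OR true = true
[6.3] NOT false = true
[6] true OR false OR true = true
[root] true AND true AND true AND true AND true AND true = true
Overall: true → honored

Honored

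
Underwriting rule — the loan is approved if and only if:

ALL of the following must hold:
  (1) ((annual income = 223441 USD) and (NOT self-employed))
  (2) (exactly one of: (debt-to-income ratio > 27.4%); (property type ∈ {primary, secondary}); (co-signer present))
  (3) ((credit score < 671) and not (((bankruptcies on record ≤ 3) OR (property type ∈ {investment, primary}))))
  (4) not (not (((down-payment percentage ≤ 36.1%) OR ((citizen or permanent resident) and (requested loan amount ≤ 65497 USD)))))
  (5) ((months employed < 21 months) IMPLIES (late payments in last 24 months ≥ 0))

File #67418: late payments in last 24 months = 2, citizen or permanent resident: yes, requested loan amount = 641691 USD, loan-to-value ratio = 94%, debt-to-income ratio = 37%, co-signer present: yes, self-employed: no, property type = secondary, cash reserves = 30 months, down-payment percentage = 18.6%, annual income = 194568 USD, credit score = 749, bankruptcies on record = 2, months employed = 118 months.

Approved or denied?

Denied

Atomic conditions:
  annual income = 223441 USD: 194568 == 223441 is false
  NOT self-employed: no → true
  debt-to-income ratio > 27.4%: 37 > 27.4 is true
  property type ∈ {primary, secondary}: secondary is in the set → true
  co-signer present: yes → true
  credit score < 671: 749 < 671 is false
  bankruptcies on record ≤ 3: 2 ≤ 3 is true
  property type ∈ {investment, primary}: secondary is not in the set → false
  down-payment percentage ≤ 36.1%: 18.6 ≤ 36.1 is true
  citizen or permanent resident: yes → true
  requested loan amount ≤ 65497 USD: 641691 ≤ 65497 is false
  months employed < 21 months: 118 < 21 is false
  late payments in last 24 months ≥ 0: 2 ≥ 0 is true
Combine:
[1] false AND true = false
[2] exactly-one(true, true, true) = false
[3.2.1] true OR false = true
[3.2] NOT true = false
[3] false AND false = false
[4.1.1.2] true AND false = false
[4.1.1] true OR false = true
[4.1] NOT true = false
[4] NOT false = true
[5] false → true (antecedent false ⇒ implication holds) = true
[root] false AND false AND false AND true AND true = false
Overall: false → denied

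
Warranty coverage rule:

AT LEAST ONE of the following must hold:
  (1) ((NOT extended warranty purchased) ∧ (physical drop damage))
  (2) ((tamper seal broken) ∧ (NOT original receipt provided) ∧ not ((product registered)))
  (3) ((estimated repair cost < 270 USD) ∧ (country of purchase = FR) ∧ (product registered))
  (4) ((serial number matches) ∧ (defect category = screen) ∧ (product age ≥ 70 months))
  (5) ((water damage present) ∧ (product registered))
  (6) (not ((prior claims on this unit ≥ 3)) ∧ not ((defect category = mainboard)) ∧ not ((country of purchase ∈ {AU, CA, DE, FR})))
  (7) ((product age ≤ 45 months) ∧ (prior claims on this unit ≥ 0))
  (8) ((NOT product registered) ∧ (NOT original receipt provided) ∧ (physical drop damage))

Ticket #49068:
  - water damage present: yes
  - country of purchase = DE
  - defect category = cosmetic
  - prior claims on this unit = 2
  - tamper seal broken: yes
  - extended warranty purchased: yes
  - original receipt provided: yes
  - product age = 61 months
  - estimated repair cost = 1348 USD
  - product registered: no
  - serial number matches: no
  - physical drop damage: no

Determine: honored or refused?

Atomic conditions:
  NOT extended warranty purchased: yes → false
  physical drop damage: no → false
  tamper seal broken: yes → true
  NOT original receipt provided: yes → false
  product registered: no → false
  estimated repair cost < 270 USD: 1348 < 270 is false
  country of purchase = FR: DE == FR is false
  serial number matches: no → false
  defect category = screen: cosmetic == screen is false
  product age ≥ 70 months: 61 ≥ 70 is false
  water damage present: yes → true
  prior claims on this unit ≥ 3: 2 ≥ 3 is false
  defect category = mainboard: cosmetic == mainboard is false
  country of purchase ∈ {AU, CA, DE, FR}: DE is in the set → true
  product age ≤ 45 months: 61 ≤ 45 is false
  prior claims on this unit ≥ 0: 2 ≥ 0 is true
  NOT product registered: no → true
Combine:
[1] false AND false = false
[2.3] NOT false = true
[2] true AND false AND true = false
[3] false AND false AND false = false
[4] false AND false AND false = false
[5] true AND false = false
[6.1] NOT false = true
[6.2] NOT false = true
[6.3] NOT true = false
[6] true AND true AND false = false
[7] false AND true = false
[8] true AND false AND false = false
[root] false OR false OR false OR false OR false OR false OR false OR false = false
Overall: false → refused

Refused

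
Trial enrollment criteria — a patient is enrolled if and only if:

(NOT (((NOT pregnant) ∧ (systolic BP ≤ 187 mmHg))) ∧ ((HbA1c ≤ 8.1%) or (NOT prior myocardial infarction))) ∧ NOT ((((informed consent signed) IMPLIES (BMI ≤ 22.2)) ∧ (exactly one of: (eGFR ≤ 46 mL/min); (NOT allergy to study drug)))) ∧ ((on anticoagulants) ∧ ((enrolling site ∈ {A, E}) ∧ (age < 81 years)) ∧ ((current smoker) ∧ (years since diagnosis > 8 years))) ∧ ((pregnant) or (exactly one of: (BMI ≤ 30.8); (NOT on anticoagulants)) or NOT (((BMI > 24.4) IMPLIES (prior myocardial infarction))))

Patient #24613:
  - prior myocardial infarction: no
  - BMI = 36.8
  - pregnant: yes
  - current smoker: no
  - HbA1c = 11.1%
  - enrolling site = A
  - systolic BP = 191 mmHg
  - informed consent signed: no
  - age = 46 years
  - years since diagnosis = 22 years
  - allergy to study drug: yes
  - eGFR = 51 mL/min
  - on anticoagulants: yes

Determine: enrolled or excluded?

Atomic conditions:
  NOT pregnant: yes → false
  systolic BP ≤ 187 mmHg: 191 ≤ 187 is false
  HbA1c ≤ 8.1%: 11.1 ≤ 8.1 is false
  NOT prior myocardial infarction: no → true
  informed consent signed: no → false
  BMI ≤ 22.2: 36.8 ≤ 22.2 is false
  eGFR ≤ 46 mL/min: 51 ≤ 46 is false
  NOT allergy to study drug: yes → false
  on anticoagulants: yes → true
  enrolling site ∈ {A, E}: A is in the set → true
  age < 81 years: 46 < 81 is true
  current smoker: no → false
  years since diagnosis > 8 years: 22 > 8 is true
  pregnant: yes → true
  BMI ≤ 30.8: 36.8 ≤ 30.8 is false
  NOT on anticoagulants: yes → false
  BMI > 24.4: 36.8 > 24.4 is true
  prior myocardial infarction: no → false
Combine:
[1.1.1] false AND false = false
[1.1] NOT false = true
[1.2] false OR true = true
[1] true AND true = true
[2.1.1] false → false (antecedent false ⇒ implication holds) = true
[2.1.2] exactly-one(false, false) = false
[2.1] true AND false = false
[2] NOT false = true
[3.2] true AND true = true
[3.3] false AND true = false
[3] true AND true AND false = false
[4.2] exactly-one(false, false) = false
[4.3.1] true → false = false
[4.3] NOT false = true
[4] true OR false OR true = true
[root] true AND true AND false AND true = false
Overall: false → excluded

Excluded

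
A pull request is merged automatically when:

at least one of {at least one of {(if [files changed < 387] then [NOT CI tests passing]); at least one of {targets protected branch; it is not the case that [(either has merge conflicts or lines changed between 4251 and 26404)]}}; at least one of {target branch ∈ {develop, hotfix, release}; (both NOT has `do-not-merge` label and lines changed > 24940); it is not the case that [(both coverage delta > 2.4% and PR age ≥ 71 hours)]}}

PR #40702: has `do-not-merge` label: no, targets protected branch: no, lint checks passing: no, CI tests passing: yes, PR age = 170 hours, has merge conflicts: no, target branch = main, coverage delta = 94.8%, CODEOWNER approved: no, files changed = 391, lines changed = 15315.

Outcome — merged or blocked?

Atomic conditions:
  files changed < 387: 391 < 387 is false
  NOT CI tests passing: yes → false
  targets protected branch: no → false
  has merge conflicts: no → false
  lines changed between 4251 and 26404: 15315 in [4251, 26404] is true
  target branch ∈ {develop, hotfix, release}: main is not in the set → false
  NOT has `do-not-merge` label: no → true
  lines changed > 24940: 15315 > 24940 is false
  coverage delta > 2.4%: 94.8 > 2.4 is true
  PR age ≥ 71 hours: 170 ≥ 71 is true
Combine:
[1.1] false → false (antecedent false ⇒ implication holds) = true
[1.2.2.1] false OR true = true
[1.2.2] NOT true = false
[1.2] false OR false = false
[1] true OR false = true
[2.2] true AND false = false
[2.3.1] true AND true = true
[2.3] NOT true = false
[2] false OR false OR false = false
[root] true OR false = true
Overall: true → merged

Merged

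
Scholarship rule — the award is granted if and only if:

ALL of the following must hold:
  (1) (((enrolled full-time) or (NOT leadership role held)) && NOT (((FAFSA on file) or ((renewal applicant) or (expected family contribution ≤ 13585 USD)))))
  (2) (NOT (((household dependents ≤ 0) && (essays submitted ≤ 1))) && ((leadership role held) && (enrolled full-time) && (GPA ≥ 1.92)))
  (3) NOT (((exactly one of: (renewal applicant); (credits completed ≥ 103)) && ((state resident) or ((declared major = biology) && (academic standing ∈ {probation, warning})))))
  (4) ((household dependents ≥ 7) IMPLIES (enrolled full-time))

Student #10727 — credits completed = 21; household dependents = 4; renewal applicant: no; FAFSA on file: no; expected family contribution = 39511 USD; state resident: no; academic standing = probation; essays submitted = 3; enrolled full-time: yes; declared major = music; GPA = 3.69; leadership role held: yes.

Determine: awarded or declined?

Awarded

Atomic conditions:
  enrolled full-time: yes → true
  NOT leadership role held: yes → false
  FAFSA on file: no → false
  renewal applicant: no → false
  expected family contribution ≤ 13585 USD: 39511 ≤ 13585 is false
  household dependents ≤ 0: 4 ≤ 0 is false
  essays submitted ≤ 1: 3 ≤ 1 is false
  leadership role held: yes → true
  GPA ≥ 1.92: 3.69 ≥ 1.92 is true
  credits completed ≥ 103: 21 ≥ 103 is false
  state resident: no → false
  declared major = biology: music == biology is false
  academic standing ∈ {probation, warning}: probation is in the set → true
  household dependents ≥ 7: 4 ≥ 7 is false
Combine:
[1.1] true OR false = true
[1.2.1.2] false OR false = false
[1.2.1] false OR false = false
[1.2] NOT false = true
[1] true AND true = true
[2.1.1] false AND false = false
[2.1] NOT false = true
[2.2] true AND true AND true = true
[2] true AND true = true
[3.1.1] exactly-one(false, false) = false
[3.1.2.2] false AND true = false
[3.1.2] false OR false = false
[3.1] false AND false = false
[3] NOT false = true
[4] false → true (antecedent false ⇒ implication holds) = true
[root] true AND true AND true AND true = true
Overall: true → awarded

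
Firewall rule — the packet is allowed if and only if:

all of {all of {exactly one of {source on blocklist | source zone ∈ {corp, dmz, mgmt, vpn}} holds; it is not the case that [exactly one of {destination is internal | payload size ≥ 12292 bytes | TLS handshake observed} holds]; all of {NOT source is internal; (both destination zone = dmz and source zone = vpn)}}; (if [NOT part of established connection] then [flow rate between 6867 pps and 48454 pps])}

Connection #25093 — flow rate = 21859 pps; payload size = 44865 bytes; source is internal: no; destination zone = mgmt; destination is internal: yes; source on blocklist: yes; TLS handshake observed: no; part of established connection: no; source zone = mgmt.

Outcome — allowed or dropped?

Dropped

Atomic conditions:
  source on blocklist: yes → true
  source zone ∈ {corp, dmz, mgmt, vpn}: mgmt is in the set → true
  destination is internal: yes → true
  payload size ≥ 12292 bytes: 44865 ≥ 12292 is true
  TLS handshake observed: no → false
  NOT source is internal: no → true
  destination zone = dmz: mgmt == dmz is false
  source zone = vpn: mgmt == vpn is false
  NOT part of established connection: no → true
  flow rate between 6867 pps and 48454 pps: 21859 in [6867, 48454] is true
Combine:
[1.1] exactly-one(true, true) = false
[1.2.1] exactly-one(true, true, false) = false
[1.2] NOT false = true
[1.3.2] false AND false = false
[1.3] true AND false = false
[1] false AND true AND false = false
[2] true → true = true
[root] false AND true = false
Overall: false → dropped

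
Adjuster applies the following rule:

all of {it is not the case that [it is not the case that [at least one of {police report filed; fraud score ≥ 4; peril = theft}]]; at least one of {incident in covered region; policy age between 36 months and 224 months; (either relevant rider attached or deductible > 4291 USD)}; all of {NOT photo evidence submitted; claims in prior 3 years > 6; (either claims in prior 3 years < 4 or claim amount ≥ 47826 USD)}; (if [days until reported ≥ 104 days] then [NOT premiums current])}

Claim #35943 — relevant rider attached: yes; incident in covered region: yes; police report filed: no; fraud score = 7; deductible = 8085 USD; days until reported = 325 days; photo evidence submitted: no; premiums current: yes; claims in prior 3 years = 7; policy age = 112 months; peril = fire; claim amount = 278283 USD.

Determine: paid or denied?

Atomic conditions:
  police report filed: no → false
  fraud score ≥ 4: 7 ≥ 4 is true
  peril = theft: fire == theft is false
  incident in covered region: yes → true
  policy age between 36 months and 224 months: 112 in [36, 224] is true
  relevant rider attached: yes → true
  deductible > 4291 USD: 8085 > 4291 is true
  NOT photo evidence submitted: no → true
  claims in prior 3 years > 6: 7 > 6 is true
  claims in prior 3 years < 4: 7 < 4 is false
  claim amount ≥ 47826 USD: 278283 ≥ 47826 is true
  days until reported ≥ 104 days: 325 ≥ 104 is true
  NOT premiums current: yes → false
Combine:
[1.1.1] false OR true OR false = true
[1.1] NOT true = false
[1] NOT false = true
[2.3] true OR true = true
[2] true OR true OR true = true
[3.3] false OR true = true
[3] true AND true AND true = true
[4] true → false = false
[root] true AND true AND true AND false = false
Overall: false → denied

Denied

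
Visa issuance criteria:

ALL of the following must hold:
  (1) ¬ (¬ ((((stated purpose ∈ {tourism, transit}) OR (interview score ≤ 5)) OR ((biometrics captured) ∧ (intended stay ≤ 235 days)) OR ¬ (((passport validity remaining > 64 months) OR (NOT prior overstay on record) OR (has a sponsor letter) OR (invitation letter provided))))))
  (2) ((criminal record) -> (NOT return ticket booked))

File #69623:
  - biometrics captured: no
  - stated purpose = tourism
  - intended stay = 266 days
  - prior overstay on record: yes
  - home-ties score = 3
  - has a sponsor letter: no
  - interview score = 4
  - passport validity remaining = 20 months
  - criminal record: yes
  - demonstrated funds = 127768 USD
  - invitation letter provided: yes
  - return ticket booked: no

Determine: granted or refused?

Atomic conditions:
  stated purpose ∈ {tourism, transit}: tourism is in the set → true
  interview score ≤ 5: 4 ≤ 5 is true
  biometrics captured: no → false
  intended stay ≤ 235 days: 266 ≤ 235 is false
  passport validity remaining > 64 months: 20 > 64 is false
  NOT prior overstay on record: yes → false
  has a sponsor letter: no → false
  invitation letter provided: yes → true
  criminal record: yes → true
  NOT return ticket booked: no → true
Combine:
[1.1.1.1] true OR true = true
[1.1.1.2] false AND false = false
[1.1.1.3.1] false OR false OR false OR true = true
[1.1.1.3] NOT true = false
[1.1.1] true OR false OR false = true
[1.1] NOT true = false
[1] NOT false = true
[2] true → true = true
[root] true AND true = true
Overall: true → granted

Granted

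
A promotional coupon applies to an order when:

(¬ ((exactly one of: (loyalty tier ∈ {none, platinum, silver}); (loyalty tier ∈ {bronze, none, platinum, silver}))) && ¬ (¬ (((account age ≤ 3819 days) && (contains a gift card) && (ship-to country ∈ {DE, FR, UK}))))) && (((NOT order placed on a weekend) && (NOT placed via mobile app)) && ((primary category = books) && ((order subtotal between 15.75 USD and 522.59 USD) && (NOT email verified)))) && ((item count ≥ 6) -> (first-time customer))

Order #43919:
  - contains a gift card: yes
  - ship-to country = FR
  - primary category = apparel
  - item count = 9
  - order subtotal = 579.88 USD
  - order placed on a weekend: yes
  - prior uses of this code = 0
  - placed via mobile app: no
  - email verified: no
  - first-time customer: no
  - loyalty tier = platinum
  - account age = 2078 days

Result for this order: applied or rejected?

Atomic conditions:
  loyalty tier ∈ {none, platinum, silver}: platinum is in the set → true
  loyalty tier ∈ {bronze, none, platinum, silver}: platinum is in the set → true
  account age ≤ 3819 days: 2078 ≤ 3819 is true
  contains a gift card: yes → true
  ship-to country ∈ {DE, FR, UK}: FR is in the set → true
  NOT order placed on a weekend: yes → false
  NOT placed via mobile app: no → true
  primary category = books: apparel == books is false
  order subtotal between 15.75 USD and 522.59 USD: 579.88 in [15.75, 522.59] is false
  NOT email verified: no → true
  item count ≥ 6: 9 ≥ 6 is true
  first-time customer: no → false
Combine:
[1.1.1] exactly-one(true, true) = false
[1.1] NOT false = true
[1.2.1.1] true AND true AND true = true
[1.2.1] NOT true = false
[1.2] NOT false = true
[1] true AND true = true
[2.1] false AND true = false
[2.2.2] false AND true = false
[2.2] false AND false = false
[2] false AND false = false
[3] true → false = false
[root] true AND false AND false = false
Overall: false → rejected

Rejected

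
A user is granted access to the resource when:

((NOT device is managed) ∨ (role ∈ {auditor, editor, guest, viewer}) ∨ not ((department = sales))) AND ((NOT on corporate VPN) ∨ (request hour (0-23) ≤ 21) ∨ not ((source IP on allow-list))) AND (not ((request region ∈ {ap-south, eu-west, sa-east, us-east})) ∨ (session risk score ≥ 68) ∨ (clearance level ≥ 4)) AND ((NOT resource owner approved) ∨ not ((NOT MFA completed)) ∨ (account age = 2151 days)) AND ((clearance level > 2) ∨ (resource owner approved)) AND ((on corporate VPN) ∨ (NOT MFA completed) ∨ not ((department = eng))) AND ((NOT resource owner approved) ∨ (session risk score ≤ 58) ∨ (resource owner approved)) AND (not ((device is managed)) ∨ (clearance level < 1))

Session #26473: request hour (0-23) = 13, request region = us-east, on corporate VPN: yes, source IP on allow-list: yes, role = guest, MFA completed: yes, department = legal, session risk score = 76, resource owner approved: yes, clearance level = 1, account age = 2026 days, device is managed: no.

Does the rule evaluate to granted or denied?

Atomic conditions:
  NOT device is managed: no → true
  role ∈ {auditor, editor, guest, viewer}: guest is in the set → true
  department = sales: legal == sales is false
  NOT on corporate VPN: yes → false
  request hour (0-23) ≤ 21: 13 ≤ 21 is true
  source IP on allow-list: yes → true
  request region ∈ {ap-south, eu-west, sa-east, us-east}: us-east is in the set → true
  session risk score ≥ 68: 76 ≥ 68 is true
  clearance level ≥ 4: 1 ≥ 4 is false
  NOT resource owner approved: yes → false
  NOT MFA completed: yes → false
  account age = 2151 days: 2026 == 2151 is false
  clearance level > 2: 1 > 2 is false
  resource owner approved: yes → true
  on corporate VPN: yes → true
  department = eng: legal == eng is false
  session risk score ≤ 58: 76 ≤ 58 is false
  device is managed: no → false
  clearance level < 1: 1 < 1 is false
Combine:
[1.3] NOT false = true
[1] true OR true OR true = true
[2.3] NOT true = false
[2] false OR true OR false = true
[3.1] NOT true = false
[3] false OR true OR false = true
[4.2] NOT false = true
[4] false OR true OR false = true
[5] false OR true = true
[6.3] NOT false = true
[6] true OR false OR true = true
[7] false OR false OR true = true
[8.1] NOT false = true
[8] true OR false = true
[root] true AND true AND true AND true AND true AND true AND true AND true = true
Overall: true → granted

Granted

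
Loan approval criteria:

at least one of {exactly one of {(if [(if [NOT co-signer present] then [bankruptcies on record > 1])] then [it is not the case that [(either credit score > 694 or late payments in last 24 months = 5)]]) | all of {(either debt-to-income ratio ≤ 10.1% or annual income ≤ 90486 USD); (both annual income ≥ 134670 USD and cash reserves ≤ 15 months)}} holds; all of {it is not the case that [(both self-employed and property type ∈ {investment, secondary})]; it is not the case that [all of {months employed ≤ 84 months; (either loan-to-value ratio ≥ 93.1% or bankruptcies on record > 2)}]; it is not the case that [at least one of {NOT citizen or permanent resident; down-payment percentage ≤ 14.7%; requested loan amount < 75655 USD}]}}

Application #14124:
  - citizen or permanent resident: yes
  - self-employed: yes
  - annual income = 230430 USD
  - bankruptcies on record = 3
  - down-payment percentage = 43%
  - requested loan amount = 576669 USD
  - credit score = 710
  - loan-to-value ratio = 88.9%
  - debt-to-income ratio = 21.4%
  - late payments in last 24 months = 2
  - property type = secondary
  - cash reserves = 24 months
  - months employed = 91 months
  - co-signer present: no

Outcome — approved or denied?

Denied

Atomic conditions:
  NOT co-signer present: no → true
  bankruptcies on record > 1: 3 > 1 is true
  credit score > 694: 710 > 694 is true
  late payments in last 24 months = 5: 2 == 5 is false
  debt-to-income ratio ≤ 10.1%: 21.4 ≤ 10.1 is false
  annual income ≤ 90486 USD: 230430 ≤ 90486 is false
  annual income ≥ 134670 USD: 230430 ≥ 134670 is true
  cash reserves ≤ 15 months: 24 ≤ 15 is false
  self-employed: yes → true
  property type ∈ {investment, secondary}: secondary is in the set → true
  months employed ≤ 84 months: 91 ≤ 84 is false
  loan-to-value ratio ≥ 93.1%: 88.9 ≥ 93.1 is false
  bankruptcies on record > 2: 3 > 2 is true
  NOT citizen or permanent resident: yes → false
  down-payment percentage ≤ 14.7%: 43 ≤ 14.7 is false
  requested loan amount < 75655 USD: 576669 < 75655 is false
Combine:
[1.1.1] true → true = true
[1.1.2.1] true OR false = true
[1.1.2] NOT true = false
[1.1] true → false = false
[1.2.1] false OR false = false
[1.2.2] true AND false = false
[1.2] false AND false = false
[1] exactly-one(false, false) = false
[2.1.1] true AND true = true
[2.1] NOT true = false
[2.2.1.2] false OR true = true
[2.2.1] false AND true = false
[2.2] NOT false = true
[2.3.1] false OR false OR false = false
[2.3] NOT false = true
[2] false AND true AND true = false
[root] false OR false = false
Overall: false → denied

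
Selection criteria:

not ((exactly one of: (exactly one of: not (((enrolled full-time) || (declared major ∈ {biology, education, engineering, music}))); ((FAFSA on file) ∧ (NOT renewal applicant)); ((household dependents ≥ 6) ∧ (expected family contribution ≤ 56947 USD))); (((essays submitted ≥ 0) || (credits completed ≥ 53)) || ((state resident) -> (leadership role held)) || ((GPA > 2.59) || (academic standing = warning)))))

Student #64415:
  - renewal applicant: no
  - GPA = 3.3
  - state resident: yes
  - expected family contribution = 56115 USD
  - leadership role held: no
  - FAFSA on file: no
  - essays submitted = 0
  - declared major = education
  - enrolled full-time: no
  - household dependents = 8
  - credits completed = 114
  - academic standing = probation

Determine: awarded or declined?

Awarded

Atomic conditions:
  enrolled full-time: no → false
  declared major ∈ {biology, education, engineering, music}: education is in the set → true
  FAFSA on file: no → false
  NOT renewal applicant: no → true
  household dependents ≥ 6: 8 ≥ 6 is true
  expected family contribution ≤ 56947 USD: 56115 ≤ 56947 is true
  essays submitted ≥ 0: 0 ≥ 0 is true
  credits completed ≥ 53: 114 ≥ 53 is true
  state resident: yes → true
  leadership role held: no → false
  GPA > 2.59: 3.3 > 2.59 is true
  academic standing = warning: probation == warning is false
Combine:
[1.1.1.1] false OR true = true
[1.1.1] NOT true = false
[1.1.2] false AND true = false
[1.1.3] true AND true = true
[1.1] exactly-one(false, false, true) = true
[1.2.1] true OR true = true
[1.2.2] true → false = false
[1.2.3] true OR false = true
[1.2] true OR false OR true = true
[1] exactly-one(true, true) = false
[root] NOT false = true
Overall: true → awarded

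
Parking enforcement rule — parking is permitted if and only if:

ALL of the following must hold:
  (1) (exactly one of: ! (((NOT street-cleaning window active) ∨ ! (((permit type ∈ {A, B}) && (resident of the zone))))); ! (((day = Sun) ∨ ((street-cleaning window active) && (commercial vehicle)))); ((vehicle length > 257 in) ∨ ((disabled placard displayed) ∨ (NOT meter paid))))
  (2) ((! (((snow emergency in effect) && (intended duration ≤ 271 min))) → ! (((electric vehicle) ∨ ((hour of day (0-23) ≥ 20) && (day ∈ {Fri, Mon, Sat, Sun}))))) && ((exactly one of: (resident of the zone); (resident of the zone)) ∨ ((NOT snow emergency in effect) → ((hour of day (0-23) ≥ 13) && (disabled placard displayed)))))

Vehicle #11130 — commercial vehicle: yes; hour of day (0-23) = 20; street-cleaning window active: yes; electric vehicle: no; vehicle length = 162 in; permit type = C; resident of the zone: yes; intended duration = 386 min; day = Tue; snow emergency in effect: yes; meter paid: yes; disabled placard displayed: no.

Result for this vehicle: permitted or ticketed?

Atomic conditions:
  NOT street-cleaning window active: yes → false
  permit type ∈ {A, B}: C is not in the set → false
  resident of the zone: yes → true
  day = Sun: Tue == Sun is false
  street-cleaning window active: yes → true
  commercial vehicle: yes → true
  vehicle length > 257 in: 162 > 257 is false
  disabled placard displayed: no → false
  NOT meter paid: yes → false
  snow emergency in effect: yes → true
  intended duration ≤ 271 min: 386 ≤ 271 is false
  electric vehicle: no → false
  hour of day (0-23) ≥ 20: 20 ≥ 20 is true
  day ∈ {Fri, Mon, Sat, Sun}: Tue is not in the set → false
  NOT snow emergency in effect: yes → false
  hour of day (0-23) ≥ 13: 20 ≥ 13 is true
Combine:
[1.1.1.2.1] false AND true = false
[1.1.1.2] NOT false = true
[1.1.1] false OR true = true
[1.1] NOT true = false
[1.2.1.2] true AND true = true
[1.2.1] false OR true = true
[1.2] NOT true = false
[1.3.2] false OR false = false
[1.3] false OR false = false
[1] exactly-one(false, false, false) = false
[2.1.1.1] true AND false = false
[2.1.1] NOT false = true
[2.1.2.1.2] true AND false = false
[2.1.2.1] false OR false = false
[2.1.2] NOT false = true
[2.1] true → true = true
[2.2.1] exactly-one(true, true) = false
[2.2.2.2] true AND false = false
[2.2.2] false → false (antecedent false ⇒ implication holds) = true
[2.2] false OR true = true
[2] true AND true = true
[root] false AND true = false
Overall: false → ticketed

Ticketed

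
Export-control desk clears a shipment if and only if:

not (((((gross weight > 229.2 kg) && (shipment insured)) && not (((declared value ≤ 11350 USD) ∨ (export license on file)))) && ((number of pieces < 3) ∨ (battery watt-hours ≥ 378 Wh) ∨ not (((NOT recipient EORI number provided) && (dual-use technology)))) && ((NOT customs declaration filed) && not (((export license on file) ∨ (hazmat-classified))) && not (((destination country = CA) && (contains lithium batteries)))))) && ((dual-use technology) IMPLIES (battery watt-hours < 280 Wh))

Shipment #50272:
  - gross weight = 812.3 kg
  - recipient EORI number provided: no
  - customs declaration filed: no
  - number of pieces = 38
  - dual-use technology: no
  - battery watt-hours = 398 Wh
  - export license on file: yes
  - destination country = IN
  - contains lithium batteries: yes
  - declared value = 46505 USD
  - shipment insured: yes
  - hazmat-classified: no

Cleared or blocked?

Atomic conditions:
  gross weight > 229.2 kg: 812.3 > 229.2 is true
  shipment insured: yes → true
  declared value ≤ 11350 USD: 46505 ≤ 11350 is false
  export license on file: yes → true
  number of pieces < 3: 38 < 3 is false
  battery watt-hours ≥ 378 Wh: 398 ≥ 378 is true
  NOT recipient EORI number provided: no → true
  dual-use technology: no → false
  NOT customs declaration filed: no → true
  hazmat-classified: no → false
  destination country = CA: IN == CA is false
  contains lithium batteries: yes → true
  battery watt-hours < 280 Wh: 398 < 280 is false
Combine:
[1.1.1.1] true AND true = true
[1.1.1.2.1] false OR true = true
[1.1.1.2] NOT true = false
[1.1.1] true AND false = false
[1.1.2.3.1] true AND false = false
[1.1.2.3] NOT false = true
[1.1.2] false OR true OR true = true
[1.1.3.2.1] true OR false = true
[1.1.3.2] NOT true = false
[1.1.3.3.1] false AND true = false
[1.1.3.3] NOT false = true
[1.1.3] true AND false AND true = false
[1.1] false AND true AND false = false
[1] NOT false = true
[2] false → false (antecedent false ⇒ implication holds) = true
[root] true AND true = true
Overall: true → cleared

Cleared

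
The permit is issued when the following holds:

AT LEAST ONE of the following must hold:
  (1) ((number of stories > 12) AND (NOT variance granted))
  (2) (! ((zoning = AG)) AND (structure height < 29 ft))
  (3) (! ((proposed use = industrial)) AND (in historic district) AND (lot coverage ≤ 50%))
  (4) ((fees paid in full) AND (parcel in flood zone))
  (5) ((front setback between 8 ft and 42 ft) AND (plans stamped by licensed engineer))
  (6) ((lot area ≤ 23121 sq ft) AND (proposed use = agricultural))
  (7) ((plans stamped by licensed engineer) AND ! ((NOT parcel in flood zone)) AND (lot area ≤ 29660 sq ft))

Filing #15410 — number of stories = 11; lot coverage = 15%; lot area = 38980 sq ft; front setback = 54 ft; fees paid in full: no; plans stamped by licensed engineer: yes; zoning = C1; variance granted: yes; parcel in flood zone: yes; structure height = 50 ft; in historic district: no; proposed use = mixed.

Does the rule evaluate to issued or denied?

Denied

Atomic conditions:
  number of stories > 12: 11 > 12 is false
  NOT variance granted: yes → false
  zoning = AG: C1 == AG is false
  structure height < 29 ft: 50 < 29 is false
  proposed use = industrial: mixed == industrial is false
  in historic district: no → false
  lot coverage ≤ 50%: 15 ≤ 50 is true
  fees paid in full: no → false
  parcel in flood zone: yes → true
  front setback between 8 ft and 42 ft: 54 in [8, 42] is false
  plans stamped by licensed engineer: yes → true
  lot area ≤ 23121 sq ft: 38980 ≤ 23121 is false
  proposed use = agricultural: mixed == agricultural is false
  NOT parcel in flood zone: yes → false
  lot area ≤ 29660 sq ft: 38980 ≤ 29660 is false
Combine:
[1] false AND false = false
[2.1] NOT false = true
[2] true AND false = false
[3.1] NOT false = true
[3] true AND false AND true = false
[4] false AND true = false
[5] false AND true = false
[6] false AND false = false
[7.2] NOT false = true
[7] true AND true AND false = false
[root] false OR false OR false OR false OR false OR false OR false = false
Overall: false → denied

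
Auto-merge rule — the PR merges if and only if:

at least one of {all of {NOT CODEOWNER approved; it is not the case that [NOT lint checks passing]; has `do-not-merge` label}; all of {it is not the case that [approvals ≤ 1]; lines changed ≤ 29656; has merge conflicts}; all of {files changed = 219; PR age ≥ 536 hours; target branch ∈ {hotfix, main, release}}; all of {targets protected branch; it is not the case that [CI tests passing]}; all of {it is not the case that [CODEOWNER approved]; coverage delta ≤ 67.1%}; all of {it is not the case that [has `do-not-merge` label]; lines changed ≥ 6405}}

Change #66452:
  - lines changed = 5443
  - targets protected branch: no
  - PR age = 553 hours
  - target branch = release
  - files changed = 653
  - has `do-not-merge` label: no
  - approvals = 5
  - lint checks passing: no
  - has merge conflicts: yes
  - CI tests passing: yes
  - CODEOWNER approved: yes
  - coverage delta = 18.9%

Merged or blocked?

Atomic conditions:
  NOT CODEOWNER approved: yes → false
  NOT lint checks passing: no → true
  has `do-not-merge` label: no → false
  approvals ≤ 1: 5 ≤ 1 is false
  lines changed ≤ 29656: 5443 ≤ 29656 is true
  has merge conflicts: yes → true
  files changed = 219: 653 == 219 is false
  PR age ≥ 536 hours: 553 ≥ 536 is true
  target branch ∈ {hotfix, main, release}: release is in the set → true
  targets protected branch: no → false
  CI tests passing: yes → true
  CODEOWNER approved: yes → true
  coverage delta ≤ 67.1%: 18.9 ≤ 67.1 is true
  lines changed ≥ 6405: 5443 ≥ 6405 is false
Combine:
[1.2] NOT true = false
[1] false AND false AND false = false
[2.1] NOT false = true
[2] true AND true AND true = true
[3] false AND true AND true = false
[4.2] NOT true = false
[4] false AND false = false
[5.1] NOT true = false
[5] false AND true = false
[6.1] NOT false = true
[6] true AND false = false
[root] false OR true OR false OR false OR false OR false = true
Overall: true → merged

Merged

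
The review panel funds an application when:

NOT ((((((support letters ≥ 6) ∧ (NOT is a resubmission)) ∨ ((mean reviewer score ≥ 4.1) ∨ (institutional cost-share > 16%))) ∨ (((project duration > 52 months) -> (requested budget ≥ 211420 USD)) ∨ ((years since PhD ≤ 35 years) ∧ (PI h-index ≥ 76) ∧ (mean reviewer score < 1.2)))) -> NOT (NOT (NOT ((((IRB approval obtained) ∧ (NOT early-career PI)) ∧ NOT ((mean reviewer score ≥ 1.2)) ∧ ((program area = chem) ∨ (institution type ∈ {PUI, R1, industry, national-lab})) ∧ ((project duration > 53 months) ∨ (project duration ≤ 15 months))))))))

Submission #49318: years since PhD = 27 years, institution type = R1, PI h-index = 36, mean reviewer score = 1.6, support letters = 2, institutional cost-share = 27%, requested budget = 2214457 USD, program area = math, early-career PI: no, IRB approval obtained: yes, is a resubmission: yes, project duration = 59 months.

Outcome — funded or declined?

Atomic conditions:
  support letters ≥ 6: 2 ≥ 6 is false
  NOT is a resubmission: yes → false
  mean reviewer score ≥ 4.1: 1.6 ≥ 4.1 is false
  institutional cost-share > 16%: 27 > 16 is true
  project duration > 52 months: 59 > 52 is true
  requested budget ≥ 211420 USD: 2214457 ≥ 211420 is true
  years since PhD ≤ 35 years: 27 ≤ 35 is true
  PI h-index ≥ 76: 36 ≥ 76 is false
  mean reviewer score < 1.2: 1.6 < 1.2 is false
  IRB approval obtained: yes → true
  NOT early-career PI: no → true
  mean reviewer score ≥ 1.2: 1.6 ≥ 1.2 is true
  program area = chem: math == chem is false
  institution type ∈ {PUI, R1, industry, national-lab}: R1 is in the set → true
  project duration > 53 months: 59 > 53 is true
  project duration ≤ 15 months: 59 ≤ 15 is false
Combine:
[1.1.1.1] false AND false = false
[1.1.1.2] false OR true = true
[1.1.1] false OR true = true
[1.1.2.1] true → true = true
[1.1.2.2] true AND false AND false = false
[1.1.2] true OR false = true
[1.1] true OR true = true
[1.2.1.1.1.1] true AND true = true
[1.2.1.1.1.2] NOT true = false
[1.2.1.1.1.3] false OR true = true
[1.2.1.1.1.4] true OR false = true
[1.2.1.1.1] true AND false AND true AND true = false
[1.2.1.1] NOT false = true
[1.2.1] NOT true = false
[1.2] NOT false = true
[1] true → true = true
[root] NOT true = false
Overall: false → declined

Declined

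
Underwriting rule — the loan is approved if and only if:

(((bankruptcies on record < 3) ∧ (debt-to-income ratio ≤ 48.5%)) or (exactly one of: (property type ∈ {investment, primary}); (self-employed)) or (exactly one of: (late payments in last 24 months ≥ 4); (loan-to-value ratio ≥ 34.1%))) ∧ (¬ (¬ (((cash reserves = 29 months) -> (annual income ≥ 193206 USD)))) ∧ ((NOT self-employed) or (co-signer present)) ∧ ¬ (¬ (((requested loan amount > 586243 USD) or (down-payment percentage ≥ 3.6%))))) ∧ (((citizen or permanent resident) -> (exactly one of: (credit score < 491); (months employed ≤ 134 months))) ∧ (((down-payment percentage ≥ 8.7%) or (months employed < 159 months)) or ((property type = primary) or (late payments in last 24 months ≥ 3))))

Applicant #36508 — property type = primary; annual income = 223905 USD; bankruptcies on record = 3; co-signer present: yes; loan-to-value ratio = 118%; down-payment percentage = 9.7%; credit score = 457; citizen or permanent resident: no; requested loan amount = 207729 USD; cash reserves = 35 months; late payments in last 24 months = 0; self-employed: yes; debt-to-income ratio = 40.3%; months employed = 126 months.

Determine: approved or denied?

Atomic conditions:
  bankruptcies on record < 3: 3 < 3 is false
  debt-to-income ratio ≤ 48.5%: 40.3 ≤ 48.5 is true
  property type ∈ {investment, primary}: primary is in the set → true
  self-employed: yes → true
  late payments in last 24 months ≥ 4: 0 ≥ 4 is false
  loan-to-value ratio ≥ 34.1%: 118 ≥ 34.1 is true
  cash reserves = 29 months: 35 == 29 is false
  annual income ≥ 193206 USD: 223905 ≥ 193206 is true
  NOT self-employed: yes → false
  co-signer present: yes → true
  requested loan amount > 586243 USD: 207729 > 586243 is false
  down-payment percentage ≥ 3.6%: 9.7 ≥ 3.6 is true
  citizen or permanent resident: no → false
  credit score < 491: 457 < 491 is true
  months employed ≤ 134 months: 126 ≤ 134 is true
  down-payment percentage ≥ 8.7%: 9.7 ≥ 8.7 is true
  months employed < 159 months: 126 < 159 is true
  property type = primary: primary == primary is true
  late payments in last 24 months ≥ 3: 0 ≥ 3 is false
Combine:
[1.1] false AND true = false
[1.2] exactly-one(true, true) = false
[1.3] exactly-one(false, true) = true
[1] false OR false OR true = true
[2.1.1.1] false → true (antecedent false ⇒ implication holds) = true
[2.1.1] NOT true = false
[2.1] NOT false = true
[2.2] false OR true = true
[2.3.1.1] false OR true = true
[2.3.1] NOT true = false
[2.3] NOT false = true
[2] true AND true AND true = true
[3.1.2] exactly-one(true, true) = false
[3.1] false → false (antecedent false ⇒ implication holds) = true
[3.2.1] true OR true = true
[3.2.2] true OR false = true
[3.2] true OR true = true
[3] true AND true = true
[root] true AND true AND true = true
Overall: true → approved

Approved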